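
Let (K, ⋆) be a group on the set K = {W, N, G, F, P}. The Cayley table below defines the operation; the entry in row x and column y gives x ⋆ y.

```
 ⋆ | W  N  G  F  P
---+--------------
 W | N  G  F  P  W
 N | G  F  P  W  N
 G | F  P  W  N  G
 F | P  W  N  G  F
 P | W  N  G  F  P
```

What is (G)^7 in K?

G^1 = G
G^2 = G ⋆ G = W
G^3 = W ⋆ G = F
G^4 = F ⋆ G = N
G^5 = N ⋆ G = P
G^6 = P ⋆ G = G
G^7 = G ⋆ G = W
(Structurally, K here is isomorphic to the cyclic group Z_5.)

W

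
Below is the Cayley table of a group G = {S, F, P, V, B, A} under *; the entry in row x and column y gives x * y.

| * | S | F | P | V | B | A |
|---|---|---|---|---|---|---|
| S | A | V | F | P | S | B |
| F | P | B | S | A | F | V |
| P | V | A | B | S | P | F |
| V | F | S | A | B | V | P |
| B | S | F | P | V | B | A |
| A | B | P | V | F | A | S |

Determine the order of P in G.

The identity element is B (its row matches the header).
P^1 = P
P^2 = P * P = B
The first power of P equal to the identity is P^2, so ord(P) = 2.

2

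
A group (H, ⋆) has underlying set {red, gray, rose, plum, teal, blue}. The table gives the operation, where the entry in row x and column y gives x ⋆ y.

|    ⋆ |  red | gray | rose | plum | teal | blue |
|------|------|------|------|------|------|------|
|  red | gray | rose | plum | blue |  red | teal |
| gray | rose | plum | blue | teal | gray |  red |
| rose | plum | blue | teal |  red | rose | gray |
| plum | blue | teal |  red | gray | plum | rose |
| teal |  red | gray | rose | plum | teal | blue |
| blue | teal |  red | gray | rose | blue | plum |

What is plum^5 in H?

gray

plum^1 = plum
plum^2 = plum ⋆ plum = gray
plum^3 = gray ⋆ plum = teal
plum^4 = teal ⋆ plum = plum
plum^5 = plum ⋆ plum = gray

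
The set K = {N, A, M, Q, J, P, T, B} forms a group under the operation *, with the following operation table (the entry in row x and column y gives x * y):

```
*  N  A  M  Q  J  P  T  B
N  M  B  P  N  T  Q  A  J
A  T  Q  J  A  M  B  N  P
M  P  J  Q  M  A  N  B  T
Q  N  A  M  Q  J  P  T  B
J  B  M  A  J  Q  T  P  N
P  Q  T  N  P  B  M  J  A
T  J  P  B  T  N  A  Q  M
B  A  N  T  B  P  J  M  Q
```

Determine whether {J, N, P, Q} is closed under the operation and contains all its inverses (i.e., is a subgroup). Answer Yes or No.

P * P = M, which is not in {J, N, P, Q}.
The subset is not closed under *, so it is not a subgroup.

No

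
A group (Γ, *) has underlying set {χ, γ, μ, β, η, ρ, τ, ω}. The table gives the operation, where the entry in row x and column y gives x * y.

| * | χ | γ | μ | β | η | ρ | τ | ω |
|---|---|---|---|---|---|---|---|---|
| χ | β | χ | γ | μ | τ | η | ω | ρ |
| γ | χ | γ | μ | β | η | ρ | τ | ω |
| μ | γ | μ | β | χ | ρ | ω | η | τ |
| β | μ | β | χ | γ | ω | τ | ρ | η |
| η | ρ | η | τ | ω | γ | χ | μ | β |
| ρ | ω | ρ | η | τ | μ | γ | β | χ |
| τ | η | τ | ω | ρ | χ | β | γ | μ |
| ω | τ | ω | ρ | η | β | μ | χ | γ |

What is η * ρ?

χ

Read row η, column ρ: η * ρ = χ.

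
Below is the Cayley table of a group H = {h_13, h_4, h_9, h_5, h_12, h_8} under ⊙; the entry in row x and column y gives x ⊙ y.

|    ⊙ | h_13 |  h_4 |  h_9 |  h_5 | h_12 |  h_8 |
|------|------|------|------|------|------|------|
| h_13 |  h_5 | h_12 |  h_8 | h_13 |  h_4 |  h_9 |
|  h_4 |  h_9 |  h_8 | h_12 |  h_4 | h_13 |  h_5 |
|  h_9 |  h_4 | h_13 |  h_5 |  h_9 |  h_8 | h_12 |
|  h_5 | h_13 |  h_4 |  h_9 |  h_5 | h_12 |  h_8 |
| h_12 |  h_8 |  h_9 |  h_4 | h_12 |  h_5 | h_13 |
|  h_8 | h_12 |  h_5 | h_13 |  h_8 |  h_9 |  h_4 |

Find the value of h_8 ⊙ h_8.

Read row h_8, column h_8: h_8 ⊙ h_8 = h_4.

h_4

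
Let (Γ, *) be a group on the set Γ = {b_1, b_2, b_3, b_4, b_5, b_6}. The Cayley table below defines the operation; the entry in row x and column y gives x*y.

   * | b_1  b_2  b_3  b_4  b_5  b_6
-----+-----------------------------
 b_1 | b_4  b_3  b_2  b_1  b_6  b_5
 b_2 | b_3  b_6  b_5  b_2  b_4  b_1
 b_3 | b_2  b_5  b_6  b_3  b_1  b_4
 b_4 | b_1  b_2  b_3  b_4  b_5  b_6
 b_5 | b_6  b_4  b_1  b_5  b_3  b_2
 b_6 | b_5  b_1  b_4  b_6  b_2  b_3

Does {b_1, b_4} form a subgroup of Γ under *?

Yes

{b_1, b_4} contains the identity b_4.
Checking products: every product of two elements of {b_1, b_4} (read from the table) lies in {b_1, b_4}, so the set is closed.
In a finite group, a nonempty closed subset is a subgroup. So {b_1, b_4} ≤ Γ.
(Structurally, Γ here is isomorphic to the cyclic group Z_6.)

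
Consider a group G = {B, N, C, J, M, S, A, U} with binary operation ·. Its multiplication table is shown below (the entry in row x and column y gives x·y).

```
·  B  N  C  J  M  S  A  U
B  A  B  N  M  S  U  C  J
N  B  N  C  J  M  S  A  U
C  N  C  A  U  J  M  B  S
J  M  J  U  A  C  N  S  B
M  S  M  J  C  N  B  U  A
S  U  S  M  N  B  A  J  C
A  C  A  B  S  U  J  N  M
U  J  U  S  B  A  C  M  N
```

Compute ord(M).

The identity element is N (its row matches the header).
M^1 = M
M^2 = M·M = N
The first power of M equal to the identity is M^2, so ord(M) = 2.

2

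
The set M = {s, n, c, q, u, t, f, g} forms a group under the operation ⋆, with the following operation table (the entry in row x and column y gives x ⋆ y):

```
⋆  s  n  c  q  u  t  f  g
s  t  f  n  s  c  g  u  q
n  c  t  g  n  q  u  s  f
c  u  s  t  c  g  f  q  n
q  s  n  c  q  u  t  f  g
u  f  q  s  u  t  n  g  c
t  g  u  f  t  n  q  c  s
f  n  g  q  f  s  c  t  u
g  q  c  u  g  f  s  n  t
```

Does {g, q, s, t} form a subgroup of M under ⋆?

{g, q, s, t} contains the identity q.
Checking products: every product of two elements of {g, q, s, t} (read from the table) lies in {g, q, s, t}, so the set is closed.
In a finite group, a nonempty closed subset is a subgroup. So {g, q, s, t} ≤ M.

Yes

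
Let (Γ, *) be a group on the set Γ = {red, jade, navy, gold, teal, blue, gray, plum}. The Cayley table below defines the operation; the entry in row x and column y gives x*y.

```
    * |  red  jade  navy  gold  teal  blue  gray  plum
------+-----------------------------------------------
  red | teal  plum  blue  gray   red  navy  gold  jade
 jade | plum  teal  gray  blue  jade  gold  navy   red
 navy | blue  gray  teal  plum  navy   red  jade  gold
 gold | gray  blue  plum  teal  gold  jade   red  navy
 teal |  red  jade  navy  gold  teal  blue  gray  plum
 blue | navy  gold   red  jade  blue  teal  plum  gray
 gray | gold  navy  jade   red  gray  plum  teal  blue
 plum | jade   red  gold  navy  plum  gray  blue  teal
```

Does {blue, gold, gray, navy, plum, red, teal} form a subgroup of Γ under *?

gold*blue = jade, which is not in {blue, gold, gray, navy, plum, red, teal}.
The subset is not closed under *, so it is not a subgroup.

No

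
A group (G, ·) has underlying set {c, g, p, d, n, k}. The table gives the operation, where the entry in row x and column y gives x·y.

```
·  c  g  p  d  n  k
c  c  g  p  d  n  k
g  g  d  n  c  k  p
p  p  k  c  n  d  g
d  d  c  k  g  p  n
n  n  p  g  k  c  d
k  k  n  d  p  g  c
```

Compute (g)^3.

g^1 = g
g^2 = g·g = d
g^3 = d·g = c

c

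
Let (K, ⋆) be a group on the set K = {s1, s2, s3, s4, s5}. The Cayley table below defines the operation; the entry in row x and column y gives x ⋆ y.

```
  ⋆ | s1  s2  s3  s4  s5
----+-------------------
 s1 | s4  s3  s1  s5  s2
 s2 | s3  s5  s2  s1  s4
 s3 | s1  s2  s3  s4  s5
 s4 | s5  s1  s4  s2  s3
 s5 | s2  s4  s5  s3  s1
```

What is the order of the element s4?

The identity element is s3 (its row matches the header).
s4^1 = s4
s4^2 = s4 ⋆ s4 = s2
s4^3 = s2 ⋆ s4 = s1
s4^4 = s1 ⋆ s4 = s5
s4^5 = s5 ⋆ s4 = s3
The first power of s4 equal to the identity is s4^5, so ord(s4) = 5.
(Structurally, K here is isomorphic to the cyclic group Z_5.)

5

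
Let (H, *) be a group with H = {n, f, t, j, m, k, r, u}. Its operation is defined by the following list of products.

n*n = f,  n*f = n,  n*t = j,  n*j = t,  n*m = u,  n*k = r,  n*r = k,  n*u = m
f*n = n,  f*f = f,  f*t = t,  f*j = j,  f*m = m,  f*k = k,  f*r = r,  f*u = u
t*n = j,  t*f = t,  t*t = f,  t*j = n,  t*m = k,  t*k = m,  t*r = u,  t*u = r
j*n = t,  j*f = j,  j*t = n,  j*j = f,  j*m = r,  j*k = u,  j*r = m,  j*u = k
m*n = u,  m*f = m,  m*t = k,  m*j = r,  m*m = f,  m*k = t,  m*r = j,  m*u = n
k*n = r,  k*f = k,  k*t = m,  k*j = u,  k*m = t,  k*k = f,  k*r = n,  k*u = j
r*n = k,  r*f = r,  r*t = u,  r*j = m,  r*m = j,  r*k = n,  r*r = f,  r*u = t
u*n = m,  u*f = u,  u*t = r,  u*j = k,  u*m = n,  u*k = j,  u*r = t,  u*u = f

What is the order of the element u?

The identity element is f (its row matches the header).
u^1 = u
u^2 = u * u = f
The first power of u equal to the identity is u^2, so ord(u) = 2.
(Structurally, H here is isomorphic to the elementary abelian group (Z_2)^3.)

2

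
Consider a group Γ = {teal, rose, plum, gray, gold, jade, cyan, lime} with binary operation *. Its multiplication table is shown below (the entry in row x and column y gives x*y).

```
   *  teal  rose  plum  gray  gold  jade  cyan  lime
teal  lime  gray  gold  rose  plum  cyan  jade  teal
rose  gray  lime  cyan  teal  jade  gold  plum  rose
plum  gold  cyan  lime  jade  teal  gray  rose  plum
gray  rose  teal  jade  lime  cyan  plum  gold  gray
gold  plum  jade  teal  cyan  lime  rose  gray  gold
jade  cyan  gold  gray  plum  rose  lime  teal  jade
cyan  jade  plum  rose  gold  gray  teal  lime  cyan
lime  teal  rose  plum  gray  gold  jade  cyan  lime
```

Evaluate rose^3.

rose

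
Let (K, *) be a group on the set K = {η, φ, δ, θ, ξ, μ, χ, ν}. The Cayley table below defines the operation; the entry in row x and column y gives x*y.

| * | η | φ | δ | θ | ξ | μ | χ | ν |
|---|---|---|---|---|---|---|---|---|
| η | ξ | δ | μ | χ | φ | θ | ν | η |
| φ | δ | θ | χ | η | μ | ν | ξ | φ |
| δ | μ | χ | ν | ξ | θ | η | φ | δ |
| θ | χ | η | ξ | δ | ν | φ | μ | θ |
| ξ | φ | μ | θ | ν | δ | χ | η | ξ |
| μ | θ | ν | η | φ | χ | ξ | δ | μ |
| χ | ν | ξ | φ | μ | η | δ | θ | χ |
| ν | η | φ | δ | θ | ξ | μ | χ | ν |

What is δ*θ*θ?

δ*θ = ξ
ξ*θ = ν

ν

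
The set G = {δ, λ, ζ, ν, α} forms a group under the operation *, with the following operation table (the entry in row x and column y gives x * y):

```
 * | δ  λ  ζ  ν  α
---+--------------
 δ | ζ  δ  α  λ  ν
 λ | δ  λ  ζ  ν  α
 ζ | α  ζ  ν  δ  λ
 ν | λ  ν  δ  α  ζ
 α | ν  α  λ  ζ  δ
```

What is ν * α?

Read row ν, column α: ν * α = ζ.
(Structurally, G here is isomorphic to the cyclic group Z_5.)

ζ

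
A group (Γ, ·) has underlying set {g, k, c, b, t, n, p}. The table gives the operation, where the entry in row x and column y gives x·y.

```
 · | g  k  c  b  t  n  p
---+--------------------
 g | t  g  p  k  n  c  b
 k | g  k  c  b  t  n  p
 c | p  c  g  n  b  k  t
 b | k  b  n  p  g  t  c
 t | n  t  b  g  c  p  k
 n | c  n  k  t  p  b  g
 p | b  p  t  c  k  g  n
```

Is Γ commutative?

Check whether the table is symmetric across its main diagonal.
Every entry (row x, col y) equals the entry (row y, col x), so Γ is abelian.

Yes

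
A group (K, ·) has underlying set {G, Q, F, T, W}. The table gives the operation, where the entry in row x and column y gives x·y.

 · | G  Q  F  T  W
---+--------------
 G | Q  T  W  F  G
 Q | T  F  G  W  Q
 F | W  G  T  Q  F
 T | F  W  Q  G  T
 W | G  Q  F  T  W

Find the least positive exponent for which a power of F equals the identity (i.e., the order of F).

The identity element is W (its row matches the header).
F^1 = F
F^2 = F·F = T
F^3 = T·F = Q
F^4 = Q·F = G
F^5 = G·F = W
The first power of F equal to the identity is F^5, so ord(F) = 5.

5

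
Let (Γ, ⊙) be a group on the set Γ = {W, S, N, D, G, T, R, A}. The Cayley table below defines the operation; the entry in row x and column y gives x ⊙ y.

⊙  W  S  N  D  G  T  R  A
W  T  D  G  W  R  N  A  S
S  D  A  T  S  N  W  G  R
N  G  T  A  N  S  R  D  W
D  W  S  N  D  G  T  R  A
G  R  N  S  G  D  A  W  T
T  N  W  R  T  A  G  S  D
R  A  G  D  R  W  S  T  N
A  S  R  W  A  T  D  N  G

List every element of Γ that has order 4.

{A, T}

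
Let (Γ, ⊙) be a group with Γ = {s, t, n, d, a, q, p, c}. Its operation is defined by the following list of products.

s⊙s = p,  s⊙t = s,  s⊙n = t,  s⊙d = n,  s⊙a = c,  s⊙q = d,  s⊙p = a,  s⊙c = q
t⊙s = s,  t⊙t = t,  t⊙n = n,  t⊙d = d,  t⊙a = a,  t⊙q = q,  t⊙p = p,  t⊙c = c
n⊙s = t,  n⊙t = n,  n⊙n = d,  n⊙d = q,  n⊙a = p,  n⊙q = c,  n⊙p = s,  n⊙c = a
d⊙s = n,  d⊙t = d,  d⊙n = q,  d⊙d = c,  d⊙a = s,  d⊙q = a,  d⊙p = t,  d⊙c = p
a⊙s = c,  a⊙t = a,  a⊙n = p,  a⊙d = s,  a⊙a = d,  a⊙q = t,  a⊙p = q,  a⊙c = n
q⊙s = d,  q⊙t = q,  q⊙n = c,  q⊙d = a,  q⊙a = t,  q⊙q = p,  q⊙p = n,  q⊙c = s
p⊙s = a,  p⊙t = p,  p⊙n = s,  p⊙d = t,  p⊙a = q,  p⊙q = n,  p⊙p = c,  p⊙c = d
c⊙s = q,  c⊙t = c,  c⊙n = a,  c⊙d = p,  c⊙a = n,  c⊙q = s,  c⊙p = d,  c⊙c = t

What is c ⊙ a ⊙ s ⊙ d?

d

c ⊙ a = n
n ⊙ s = t
t ⊙ d = d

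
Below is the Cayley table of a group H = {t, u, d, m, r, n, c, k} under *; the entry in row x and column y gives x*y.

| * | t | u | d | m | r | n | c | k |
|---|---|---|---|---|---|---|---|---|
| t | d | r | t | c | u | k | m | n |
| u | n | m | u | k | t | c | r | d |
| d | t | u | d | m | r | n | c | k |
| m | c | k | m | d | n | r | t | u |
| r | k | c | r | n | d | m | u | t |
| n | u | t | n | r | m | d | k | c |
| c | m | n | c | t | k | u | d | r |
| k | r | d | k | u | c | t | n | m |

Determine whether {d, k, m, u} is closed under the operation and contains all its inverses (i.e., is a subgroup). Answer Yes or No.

{d, k, m, u} contains the identity d.
Checking products: every product of two elements of {d, k, m, u} (read from the table) lies in {d, k, m, u}, so the set is closed.
In a finite group, a nonempty closed subset is a subgroup. So {d, k, m, u} ≤ H.

Yes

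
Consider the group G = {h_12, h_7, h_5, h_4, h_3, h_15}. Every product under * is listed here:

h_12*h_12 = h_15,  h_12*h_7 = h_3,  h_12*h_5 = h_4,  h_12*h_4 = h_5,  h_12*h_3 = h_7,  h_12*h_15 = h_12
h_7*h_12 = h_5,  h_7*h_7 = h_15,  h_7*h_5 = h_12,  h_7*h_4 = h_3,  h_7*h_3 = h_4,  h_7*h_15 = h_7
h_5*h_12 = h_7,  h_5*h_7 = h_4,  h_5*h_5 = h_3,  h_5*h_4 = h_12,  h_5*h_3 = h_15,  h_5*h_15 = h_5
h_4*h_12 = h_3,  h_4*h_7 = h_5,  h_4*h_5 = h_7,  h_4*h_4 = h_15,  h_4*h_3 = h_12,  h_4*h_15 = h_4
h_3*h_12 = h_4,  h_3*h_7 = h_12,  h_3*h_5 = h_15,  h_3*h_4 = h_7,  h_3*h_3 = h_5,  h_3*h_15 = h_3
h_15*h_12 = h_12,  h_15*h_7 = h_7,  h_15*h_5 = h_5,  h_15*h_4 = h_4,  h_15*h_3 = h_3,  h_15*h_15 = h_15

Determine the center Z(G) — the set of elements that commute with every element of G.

An element z is central iff its row equals its column in the table.
For h_4: h_4 * h_3 = h_12 ≠ h_7 = h_3 * h_4, so h_4 ∉ Z.
Checking each element this way leaves Z(G) = {h_15}.

{h_15}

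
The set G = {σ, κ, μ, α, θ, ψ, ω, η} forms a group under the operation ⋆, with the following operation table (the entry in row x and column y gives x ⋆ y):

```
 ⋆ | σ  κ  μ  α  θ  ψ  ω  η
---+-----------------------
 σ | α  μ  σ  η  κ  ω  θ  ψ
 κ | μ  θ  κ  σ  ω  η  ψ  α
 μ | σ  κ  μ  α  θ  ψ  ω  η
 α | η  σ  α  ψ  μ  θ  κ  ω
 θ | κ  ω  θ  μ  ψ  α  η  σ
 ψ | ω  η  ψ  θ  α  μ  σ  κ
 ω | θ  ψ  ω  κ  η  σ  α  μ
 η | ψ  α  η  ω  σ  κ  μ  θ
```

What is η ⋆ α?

Read row η, column α: η ⋆ α = ω.

ω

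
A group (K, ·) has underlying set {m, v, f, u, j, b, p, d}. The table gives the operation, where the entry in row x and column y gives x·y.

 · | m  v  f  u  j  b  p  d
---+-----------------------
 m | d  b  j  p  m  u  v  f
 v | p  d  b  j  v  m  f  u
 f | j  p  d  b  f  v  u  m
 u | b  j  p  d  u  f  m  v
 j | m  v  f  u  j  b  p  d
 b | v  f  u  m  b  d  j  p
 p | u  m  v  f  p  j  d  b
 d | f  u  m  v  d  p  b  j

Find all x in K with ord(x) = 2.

Identity is j. Compute the order of each non-identity element by repeated multiplication:
  m: m → d → f → j  (order 4)
  v: v → d → u → j  (order 4)
  f: f → d → m → j  (order 4)
  u: u → d → v → j  (order 4)
  b: b → d → p → j  (order 4)
  p: p → d → b → j  (order 4)
  d: d → j  (order 2)
Elements of order 2: {d}.

{d}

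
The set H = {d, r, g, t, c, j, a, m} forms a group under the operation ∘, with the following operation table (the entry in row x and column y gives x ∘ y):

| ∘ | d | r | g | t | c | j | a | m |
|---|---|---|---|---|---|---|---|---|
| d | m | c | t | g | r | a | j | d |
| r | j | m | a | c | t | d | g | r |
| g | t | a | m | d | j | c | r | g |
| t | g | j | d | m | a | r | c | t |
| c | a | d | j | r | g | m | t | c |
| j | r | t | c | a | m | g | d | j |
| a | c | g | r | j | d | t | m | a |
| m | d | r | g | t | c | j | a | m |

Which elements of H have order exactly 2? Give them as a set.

{a, d, g, r, t}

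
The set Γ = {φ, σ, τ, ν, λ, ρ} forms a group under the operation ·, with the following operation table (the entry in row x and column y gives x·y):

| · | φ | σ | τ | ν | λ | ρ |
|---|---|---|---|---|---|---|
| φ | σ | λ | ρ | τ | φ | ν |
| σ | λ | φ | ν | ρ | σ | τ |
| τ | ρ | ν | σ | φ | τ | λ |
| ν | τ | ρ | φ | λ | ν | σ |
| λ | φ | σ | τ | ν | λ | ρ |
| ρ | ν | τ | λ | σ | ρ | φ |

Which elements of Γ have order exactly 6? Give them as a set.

{ρ, τ}

Identity is λ. Compute the order of each non-identity element by repeated multiplication:
  φ: φ → σ → λ  (order 3)
  σ: σ → φ → λ  (order 3)
  τ: τ → σ → ν → φ → ρ → λ  (order 6)
  ν: ν → λ  (order 2)
  ρ: ρ → φ → ν → σ → τ → λ  (order 6)
Elements of order 6: {ρ, τ}.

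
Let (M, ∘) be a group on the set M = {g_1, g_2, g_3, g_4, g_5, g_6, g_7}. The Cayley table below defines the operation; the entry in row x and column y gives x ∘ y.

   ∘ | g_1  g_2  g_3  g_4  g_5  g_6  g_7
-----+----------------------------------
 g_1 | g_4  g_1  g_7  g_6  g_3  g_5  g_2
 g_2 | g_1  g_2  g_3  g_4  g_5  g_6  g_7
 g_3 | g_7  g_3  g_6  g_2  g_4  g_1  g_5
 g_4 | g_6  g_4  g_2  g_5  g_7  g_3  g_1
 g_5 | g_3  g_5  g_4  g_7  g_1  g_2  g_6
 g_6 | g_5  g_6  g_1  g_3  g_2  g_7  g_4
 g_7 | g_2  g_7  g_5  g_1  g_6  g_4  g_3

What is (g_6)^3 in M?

g_6^1 = g_6
g_6^2 = g_6 ∘ g_6 = g_7
g_6^3 = g_7 ∘ g_6 = g_4

g_4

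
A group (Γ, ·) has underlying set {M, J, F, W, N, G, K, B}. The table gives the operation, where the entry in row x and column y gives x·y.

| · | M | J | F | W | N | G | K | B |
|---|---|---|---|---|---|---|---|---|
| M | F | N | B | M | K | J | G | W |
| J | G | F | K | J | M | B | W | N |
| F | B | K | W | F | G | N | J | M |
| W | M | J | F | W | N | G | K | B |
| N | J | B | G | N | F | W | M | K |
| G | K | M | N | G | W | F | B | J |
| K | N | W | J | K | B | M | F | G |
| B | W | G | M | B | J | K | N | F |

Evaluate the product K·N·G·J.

K·N = B
B·G = K
K·J = W

W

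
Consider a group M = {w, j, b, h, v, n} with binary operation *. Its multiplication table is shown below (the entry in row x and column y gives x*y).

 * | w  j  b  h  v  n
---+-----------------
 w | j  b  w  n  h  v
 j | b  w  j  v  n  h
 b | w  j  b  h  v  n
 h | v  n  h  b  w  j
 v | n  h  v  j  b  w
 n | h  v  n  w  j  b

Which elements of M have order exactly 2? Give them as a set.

{h, n, v}

Identity is b. Compute the order of each non-identity element by repeated multiplication:
  w: w → j → b  (order 3)
  j: j → w → b  (order 3)
  h: h → b  (order 2)
  v: v → b  (order 2)
  n: n → b  (order 2)
Elements of order 2: {h, n, v}.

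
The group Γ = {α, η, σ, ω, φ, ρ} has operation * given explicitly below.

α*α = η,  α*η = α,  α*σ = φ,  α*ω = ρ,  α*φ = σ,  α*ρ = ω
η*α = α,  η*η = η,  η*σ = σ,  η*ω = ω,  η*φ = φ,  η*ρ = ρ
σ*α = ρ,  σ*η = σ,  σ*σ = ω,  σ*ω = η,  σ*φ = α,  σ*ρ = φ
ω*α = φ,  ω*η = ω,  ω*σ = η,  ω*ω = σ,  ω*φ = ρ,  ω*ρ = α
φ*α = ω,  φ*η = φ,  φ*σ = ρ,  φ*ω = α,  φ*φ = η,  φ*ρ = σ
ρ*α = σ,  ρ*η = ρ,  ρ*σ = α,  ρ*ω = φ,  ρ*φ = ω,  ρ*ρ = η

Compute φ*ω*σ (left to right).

φ

φ*ω = α
α*σ = φ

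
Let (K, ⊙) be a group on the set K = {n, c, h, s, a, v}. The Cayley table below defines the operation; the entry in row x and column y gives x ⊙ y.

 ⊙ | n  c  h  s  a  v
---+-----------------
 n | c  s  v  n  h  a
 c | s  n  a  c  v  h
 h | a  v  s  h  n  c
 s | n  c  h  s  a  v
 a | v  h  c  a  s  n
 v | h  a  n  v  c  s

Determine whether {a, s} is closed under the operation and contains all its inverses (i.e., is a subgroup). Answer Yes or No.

Yes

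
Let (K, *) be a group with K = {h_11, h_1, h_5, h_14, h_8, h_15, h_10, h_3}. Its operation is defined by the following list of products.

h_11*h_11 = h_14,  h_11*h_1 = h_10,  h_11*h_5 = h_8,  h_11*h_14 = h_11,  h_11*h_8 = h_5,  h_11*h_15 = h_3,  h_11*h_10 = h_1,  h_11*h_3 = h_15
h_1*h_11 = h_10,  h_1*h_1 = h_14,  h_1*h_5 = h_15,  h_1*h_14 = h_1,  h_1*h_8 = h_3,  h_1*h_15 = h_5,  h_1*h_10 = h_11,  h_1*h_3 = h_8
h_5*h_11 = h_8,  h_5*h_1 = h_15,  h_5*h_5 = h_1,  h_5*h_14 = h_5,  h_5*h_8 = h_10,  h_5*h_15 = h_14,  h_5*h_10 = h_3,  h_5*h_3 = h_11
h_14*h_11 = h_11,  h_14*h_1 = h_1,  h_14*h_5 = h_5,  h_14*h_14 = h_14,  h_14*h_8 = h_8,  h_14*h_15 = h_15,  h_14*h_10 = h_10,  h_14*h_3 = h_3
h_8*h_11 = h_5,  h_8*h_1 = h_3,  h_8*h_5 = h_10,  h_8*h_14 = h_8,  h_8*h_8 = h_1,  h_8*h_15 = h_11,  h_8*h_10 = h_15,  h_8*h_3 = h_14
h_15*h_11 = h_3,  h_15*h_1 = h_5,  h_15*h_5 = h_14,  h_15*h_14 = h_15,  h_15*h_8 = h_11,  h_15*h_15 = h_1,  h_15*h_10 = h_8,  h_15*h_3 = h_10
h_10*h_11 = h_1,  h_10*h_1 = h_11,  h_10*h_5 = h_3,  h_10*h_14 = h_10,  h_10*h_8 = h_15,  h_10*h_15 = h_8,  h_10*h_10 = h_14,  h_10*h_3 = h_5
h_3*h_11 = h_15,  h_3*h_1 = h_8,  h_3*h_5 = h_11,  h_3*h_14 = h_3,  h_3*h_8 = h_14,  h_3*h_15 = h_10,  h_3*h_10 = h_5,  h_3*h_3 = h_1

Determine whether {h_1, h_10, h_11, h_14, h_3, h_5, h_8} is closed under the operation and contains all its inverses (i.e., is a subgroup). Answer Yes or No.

No

h_3*h_11 = h_15, which is not in {h_1, h_10, h_11, h_14, h_3, h_5, h_8}.
The subset is not closed under *, so it is not a subgroup.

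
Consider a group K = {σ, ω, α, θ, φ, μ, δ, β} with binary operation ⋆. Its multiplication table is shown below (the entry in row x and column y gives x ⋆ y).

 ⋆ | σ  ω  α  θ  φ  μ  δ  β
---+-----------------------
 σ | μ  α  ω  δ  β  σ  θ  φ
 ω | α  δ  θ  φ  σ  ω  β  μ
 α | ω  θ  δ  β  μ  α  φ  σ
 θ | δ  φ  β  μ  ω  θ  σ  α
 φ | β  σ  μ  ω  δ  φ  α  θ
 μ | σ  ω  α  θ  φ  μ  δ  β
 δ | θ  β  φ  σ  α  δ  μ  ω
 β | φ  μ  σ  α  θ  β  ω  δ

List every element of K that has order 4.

{α, β, φ, ω}

Identity is μ. Compute the order of each non-identity element by repeated multiplication:
  σ: σ → μ  (order 2)
  ω: ω → δ → β → μ  (order 4)
  α: α → δ → φ → μ  (order 4)
  θ: θ → μ  (order 2)
  φ: φ → δ → α → μ  (order 4)
  δ: δ → μ  (order 2)
  β: β → δ → ω → μ  (order 4)
Elements of order 4: {α, β, φ, ω}.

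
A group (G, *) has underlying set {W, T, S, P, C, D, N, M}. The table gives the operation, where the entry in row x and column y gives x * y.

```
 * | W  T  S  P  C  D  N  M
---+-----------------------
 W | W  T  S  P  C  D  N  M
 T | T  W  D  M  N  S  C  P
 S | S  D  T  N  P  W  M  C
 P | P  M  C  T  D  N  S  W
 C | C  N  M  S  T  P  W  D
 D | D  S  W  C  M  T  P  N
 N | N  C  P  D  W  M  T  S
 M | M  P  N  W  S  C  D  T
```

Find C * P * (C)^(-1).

The identity is W. In row C, the entry W sits in column N, so C^(-1) = N.
C * P = S
S * N = M
(Structurally, G here is isomorphic to the quaternion group Q_8.)

M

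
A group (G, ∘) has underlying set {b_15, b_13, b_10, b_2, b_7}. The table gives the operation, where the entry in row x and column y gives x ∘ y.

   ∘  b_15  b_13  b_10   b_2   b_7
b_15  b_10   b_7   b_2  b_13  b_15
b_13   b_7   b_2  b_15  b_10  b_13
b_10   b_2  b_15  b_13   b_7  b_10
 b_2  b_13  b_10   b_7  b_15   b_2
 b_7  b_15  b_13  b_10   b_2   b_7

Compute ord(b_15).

The identity element is b_7 (its row matches the header).
b_15^1 = b_15
b_15^2 = b_15 ∘ b_15 = b_10
b_15^3 = b_10 ∘ b_15 = b_2
b_15^4 = b_2 ∘ b_15 = b_13
b_15^5 = b_13 ∘ b_15 = b_7
The first power of b_15 equal to the identity is b_15^5, so ord(b_15) = 5.
(Structurally, G here is isomorphic to the cyclic group Z_5.)

5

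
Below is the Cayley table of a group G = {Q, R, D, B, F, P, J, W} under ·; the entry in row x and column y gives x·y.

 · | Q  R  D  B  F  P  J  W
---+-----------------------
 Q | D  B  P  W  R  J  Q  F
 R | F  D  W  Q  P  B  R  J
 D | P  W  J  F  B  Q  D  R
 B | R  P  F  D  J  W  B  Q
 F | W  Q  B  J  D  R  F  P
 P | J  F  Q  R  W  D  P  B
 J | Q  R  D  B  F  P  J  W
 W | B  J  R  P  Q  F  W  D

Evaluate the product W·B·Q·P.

W·B = P
P·Q = J
J·P = P

P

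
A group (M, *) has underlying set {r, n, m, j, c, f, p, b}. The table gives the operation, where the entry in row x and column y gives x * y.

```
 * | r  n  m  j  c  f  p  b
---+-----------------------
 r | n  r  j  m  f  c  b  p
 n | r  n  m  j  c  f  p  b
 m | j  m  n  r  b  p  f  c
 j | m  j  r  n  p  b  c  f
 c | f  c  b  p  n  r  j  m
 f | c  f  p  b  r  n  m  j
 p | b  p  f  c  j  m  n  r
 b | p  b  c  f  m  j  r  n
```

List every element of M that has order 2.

Identity is n. Compute the order of each non-identity element by repeated multiplication:
  r: r → n  (order 2)
  m: m → n  (order 2)
  j: j → n  (order 2)
  c: c → n  (order 2)
  f: f → n  (order 2)
  p: p → n  (order 2)
  b: b → n  (order 2)
Elements of order 2: {b, c, f, j, m, p, r}.

{b, c, f, j, m, p, r}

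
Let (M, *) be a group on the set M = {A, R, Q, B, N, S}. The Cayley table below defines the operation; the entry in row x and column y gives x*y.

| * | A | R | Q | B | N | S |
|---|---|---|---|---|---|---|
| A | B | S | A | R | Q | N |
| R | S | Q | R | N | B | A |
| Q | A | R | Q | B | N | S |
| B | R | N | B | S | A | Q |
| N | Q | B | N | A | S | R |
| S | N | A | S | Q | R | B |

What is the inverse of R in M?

R

First locate the identity: row Q matches the header, so Q is the identity.
Scan row R for Q: R*R = Q. Hence R^(-1) = R.
(Structurally, M here is isomorphic to the cyclic group Z_6.)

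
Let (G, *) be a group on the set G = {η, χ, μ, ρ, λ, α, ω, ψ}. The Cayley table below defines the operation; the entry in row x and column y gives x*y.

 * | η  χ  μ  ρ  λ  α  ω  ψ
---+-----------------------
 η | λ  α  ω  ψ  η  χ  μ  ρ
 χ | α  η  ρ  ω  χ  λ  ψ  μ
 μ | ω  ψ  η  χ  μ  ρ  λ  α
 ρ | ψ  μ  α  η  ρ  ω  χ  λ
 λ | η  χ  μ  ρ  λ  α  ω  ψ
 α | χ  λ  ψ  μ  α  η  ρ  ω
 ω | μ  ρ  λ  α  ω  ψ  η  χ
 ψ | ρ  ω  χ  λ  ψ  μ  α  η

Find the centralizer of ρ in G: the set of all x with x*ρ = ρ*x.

{η, λ, ρ, ψ}

Compare row ρ with column ρ entry by entry.
ψ*ρ = λ = ρ*ψ, so ψ commutes with ρ.
α*ρ = μ but ρ*α = ω, so α does not.
Collecting the elements that commute with ρ: C(ρ) = {η, λ, ρ, ψ}.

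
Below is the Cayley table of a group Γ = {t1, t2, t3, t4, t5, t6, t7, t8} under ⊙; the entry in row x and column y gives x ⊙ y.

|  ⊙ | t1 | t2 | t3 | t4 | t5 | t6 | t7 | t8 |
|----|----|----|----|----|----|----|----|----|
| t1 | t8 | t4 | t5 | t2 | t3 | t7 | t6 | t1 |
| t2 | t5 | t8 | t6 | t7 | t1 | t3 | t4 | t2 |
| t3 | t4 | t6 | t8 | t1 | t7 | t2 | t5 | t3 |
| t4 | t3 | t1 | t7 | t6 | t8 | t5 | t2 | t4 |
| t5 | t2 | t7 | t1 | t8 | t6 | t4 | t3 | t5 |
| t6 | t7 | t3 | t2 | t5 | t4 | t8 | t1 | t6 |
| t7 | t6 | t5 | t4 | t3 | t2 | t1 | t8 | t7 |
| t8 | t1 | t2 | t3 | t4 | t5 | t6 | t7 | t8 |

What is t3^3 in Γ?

t3^1 = t3
t3^2 = t3 ⊙ t3 = t8
t3^3 = t8 ⊙ t3 = t3

t3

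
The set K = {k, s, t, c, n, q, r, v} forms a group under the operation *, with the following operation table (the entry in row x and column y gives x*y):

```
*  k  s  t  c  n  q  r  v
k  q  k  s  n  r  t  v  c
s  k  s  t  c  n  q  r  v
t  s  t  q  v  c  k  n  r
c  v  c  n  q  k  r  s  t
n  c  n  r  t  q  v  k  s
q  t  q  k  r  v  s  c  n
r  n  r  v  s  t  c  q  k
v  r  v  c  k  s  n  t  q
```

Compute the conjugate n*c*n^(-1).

r

The identity is s. In row n, the entry s sits in column v, so n^(-1) = v.
n*c = t
t*v = r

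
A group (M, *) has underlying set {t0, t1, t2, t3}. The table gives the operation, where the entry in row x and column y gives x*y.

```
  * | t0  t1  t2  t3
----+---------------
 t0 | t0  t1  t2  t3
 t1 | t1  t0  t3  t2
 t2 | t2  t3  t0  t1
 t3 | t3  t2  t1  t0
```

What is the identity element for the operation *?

The identity e satisfies e*x = x for all x, so its row in the table reproduces the column headers.
Row t0 reads: t0, t1, t2, t3 — exactly the header order. So t0 is the identity.

t0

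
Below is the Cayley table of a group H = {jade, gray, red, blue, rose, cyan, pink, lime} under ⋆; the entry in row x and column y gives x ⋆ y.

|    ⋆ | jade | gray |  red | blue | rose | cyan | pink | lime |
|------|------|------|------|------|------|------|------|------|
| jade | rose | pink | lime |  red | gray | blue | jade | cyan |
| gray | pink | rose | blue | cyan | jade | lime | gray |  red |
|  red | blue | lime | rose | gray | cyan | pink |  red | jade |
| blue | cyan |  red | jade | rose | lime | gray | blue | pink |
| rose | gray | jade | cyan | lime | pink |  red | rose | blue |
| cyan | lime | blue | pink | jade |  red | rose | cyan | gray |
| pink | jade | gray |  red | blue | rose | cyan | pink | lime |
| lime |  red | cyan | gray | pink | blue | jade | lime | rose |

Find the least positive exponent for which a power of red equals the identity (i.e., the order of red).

4

The identity element is pink (its row matches the header).
red^1 = red
red^2 = red ⋆ red = rose
red^3 = rose ⋆ red = cyan
red^4 = cyan ⋆ red = pink
The first power of red equal to the identity is red^4, so ord(red) = 4.
(Structurally, H here is isomorphic to the quaternion group Q_8.)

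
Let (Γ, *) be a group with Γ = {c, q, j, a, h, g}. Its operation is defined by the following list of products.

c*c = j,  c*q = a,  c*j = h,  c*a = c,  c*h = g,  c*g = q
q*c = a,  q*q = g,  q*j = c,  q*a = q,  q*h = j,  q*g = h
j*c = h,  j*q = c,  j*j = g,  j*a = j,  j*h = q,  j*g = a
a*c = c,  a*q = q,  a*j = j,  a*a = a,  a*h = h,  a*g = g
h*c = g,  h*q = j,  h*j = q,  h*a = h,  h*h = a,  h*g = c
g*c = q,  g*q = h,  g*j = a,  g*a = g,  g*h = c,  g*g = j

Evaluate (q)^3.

h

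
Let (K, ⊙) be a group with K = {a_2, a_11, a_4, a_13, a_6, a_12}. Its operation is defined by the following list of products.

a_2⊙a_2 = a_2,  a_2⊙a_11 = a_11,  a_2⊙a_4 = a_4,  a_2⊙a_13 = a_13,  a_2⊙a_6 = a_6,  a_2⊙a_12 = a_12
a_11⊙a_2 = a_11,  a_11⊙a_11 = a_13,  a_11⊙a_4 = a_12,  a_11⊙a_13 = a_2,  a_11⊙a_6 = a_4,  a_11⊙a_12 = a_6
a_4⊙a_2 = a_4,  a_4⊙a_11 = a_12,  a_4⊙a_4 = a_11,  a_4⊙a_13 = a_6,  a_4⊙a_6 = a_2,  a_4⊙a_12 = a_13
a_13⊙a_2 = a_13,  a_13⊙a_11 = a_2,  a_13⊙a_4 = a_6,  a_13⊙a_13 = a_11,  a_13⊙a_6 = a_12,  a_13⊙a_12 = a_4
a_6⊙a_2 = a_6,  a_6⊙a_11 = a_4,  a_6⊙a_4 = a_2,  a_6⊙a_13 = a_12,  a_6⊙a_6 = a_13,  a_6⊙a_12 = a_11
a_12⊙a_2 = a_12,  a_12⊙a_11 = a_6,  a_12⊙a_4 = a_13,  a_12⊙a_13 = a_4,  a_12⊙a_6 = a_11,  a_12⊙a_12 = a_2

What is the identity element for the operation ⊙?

The identity e satisfies e ⊙ x = x for all x, so its row in the table reproduces the column headers.
Row a_2 reads: a_2, a_11, a_4, a_13, a_6, a_12 — exactly the header order. So a_2 is the identity.

a_2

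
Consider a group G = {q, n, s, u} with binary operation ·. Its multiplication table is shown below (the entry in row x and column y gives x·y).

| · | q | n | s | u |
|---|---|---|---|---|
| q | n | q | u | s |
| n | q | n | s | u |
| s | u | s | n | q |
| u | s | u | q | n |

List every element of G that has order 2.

{q, s, u}

Identity is n. Compute the order of each non-identity element by repeated multiplication:
  q: q → n  (order 2)
  s: s → n  (order 2)
  u: u → n  (order 2)
Elements of order 2: {q, s, u}.
(Structurally, G here is isomorphic to the Klein four-group V_4.)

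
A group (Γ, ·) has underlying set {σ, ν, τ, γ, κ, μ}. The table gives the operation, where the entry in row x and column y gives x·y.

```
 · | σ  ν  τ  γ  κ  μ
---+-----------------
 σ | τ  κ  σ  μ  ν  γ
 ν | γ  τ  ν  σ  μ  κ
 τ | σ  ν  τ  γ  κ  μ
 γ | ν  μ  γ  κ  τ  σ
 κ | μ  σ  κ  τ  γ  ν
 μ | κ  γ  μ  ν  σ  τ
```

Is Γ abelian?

κ·ν = σ but ν·κ = μ.
Since κ and ν do not commute, Γ is not abelian.

No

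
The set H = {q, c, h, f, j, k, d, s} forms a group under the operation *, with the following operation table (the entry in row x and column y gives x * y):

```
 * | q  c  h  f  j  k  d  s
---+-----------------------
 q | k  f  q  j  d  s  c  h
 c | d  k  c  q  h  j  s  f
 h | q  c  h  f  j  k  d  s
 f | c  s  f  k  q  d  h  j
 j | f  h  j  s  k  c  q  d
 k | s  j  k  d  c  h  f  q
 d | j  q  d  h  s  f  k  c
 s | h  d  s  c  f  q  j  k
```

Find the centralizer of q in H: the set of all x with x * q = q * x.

{h, k, q, s}

Compare row q with column q entry by entry.
s * q = h = q * s, so s commutes with q.
d * q = j but q * d = c, so d does not.
Collecting the elements that commute with q: C(q) = {h, k, q, s}.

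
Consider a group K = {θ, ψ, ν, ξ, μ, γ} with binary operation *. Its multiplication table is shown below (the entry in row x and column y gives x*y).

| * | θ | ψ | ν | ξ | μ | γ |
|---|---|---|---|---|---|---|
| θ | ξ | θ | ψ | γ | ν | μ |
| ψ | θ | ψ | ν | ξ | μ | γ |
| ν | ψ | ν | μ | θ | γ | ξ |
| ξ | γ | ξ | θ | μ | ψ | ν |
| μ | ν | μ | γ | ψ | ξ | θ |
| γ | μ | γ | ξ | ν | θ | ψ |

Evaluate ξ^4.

ξ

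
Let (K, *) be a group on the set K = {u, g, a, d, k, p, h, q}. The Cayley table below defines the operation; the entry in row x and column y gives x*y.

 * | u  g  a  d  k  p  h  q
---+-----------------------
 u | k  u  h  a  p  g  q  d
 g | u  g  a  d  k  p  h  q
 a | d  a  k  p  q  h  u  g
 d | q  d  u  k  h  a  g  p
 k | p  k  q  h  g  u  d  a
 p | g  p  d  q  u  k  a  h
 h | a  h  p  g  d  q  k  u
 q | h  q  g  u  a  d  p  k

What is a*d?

Read row a, column d: a*d = p.

p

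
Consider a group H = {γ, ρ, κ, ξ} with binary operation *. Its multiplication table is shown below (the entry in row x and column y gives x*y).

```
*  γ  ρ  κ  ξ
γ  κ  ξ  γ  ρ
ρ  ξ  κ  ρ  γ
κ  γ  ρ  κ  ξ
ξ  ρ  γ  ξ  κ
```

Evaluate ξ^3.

ξ

ξ^1 = ξ
ξ^2 = ξ*ξ = κ
ξ^3 = κ*ξ = ξ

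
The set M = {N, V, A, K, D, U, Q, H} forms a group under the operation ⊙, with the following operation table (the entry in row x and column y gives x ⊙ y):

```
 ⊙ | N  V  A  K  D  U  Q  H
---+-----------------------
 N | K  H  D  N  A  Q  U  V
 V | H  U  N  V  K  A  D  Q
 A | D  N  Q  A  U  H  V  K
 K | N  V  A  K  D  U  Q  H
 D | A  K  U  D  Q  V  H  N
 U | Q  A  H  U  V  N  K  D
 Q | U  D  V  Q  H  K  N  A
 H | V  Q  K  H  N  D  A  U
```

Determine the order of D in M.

The identity element is K (its row matches the header).
D^1 = D
D^2 = D ⊙ D = Q
D^3 = Q ⊙ D = H
D^4 = H ⊙ D = N
D^5 = N ⊙ D = A
D^6 = A ⊙ D = U
D^7 = U ⊙ D = V
D^8 = V ⊙ D = K
The first power of D equal to the identity is D^8, so ord(D) = 8.
(Structurally, M here is isomorphic to the cyclic group Z_8.)

8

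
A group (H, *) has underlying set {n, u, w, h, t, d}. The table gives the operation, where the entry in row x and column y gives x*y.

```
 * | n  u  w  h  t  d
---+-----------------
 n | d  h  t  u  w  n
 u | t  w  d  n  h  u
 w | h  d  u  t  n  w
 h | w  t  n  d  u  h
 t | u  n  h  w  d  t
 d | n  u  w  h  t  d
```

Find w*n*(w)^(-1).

The identity is d. In row w, the entry d sits in column u, so w^(-1) = u.
w*n = h
h*u = t

t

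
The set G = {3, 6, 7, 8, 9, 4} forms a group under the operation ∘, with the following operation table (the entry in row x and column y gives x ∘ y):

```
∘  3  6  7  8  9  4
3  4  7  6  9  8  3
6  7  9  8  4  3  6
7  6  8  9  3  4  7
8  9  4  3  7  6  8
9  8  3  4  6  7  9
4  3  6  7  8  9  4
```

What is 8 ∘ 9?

Read row 8, column 9: 8 ∘ 9 = 6.

6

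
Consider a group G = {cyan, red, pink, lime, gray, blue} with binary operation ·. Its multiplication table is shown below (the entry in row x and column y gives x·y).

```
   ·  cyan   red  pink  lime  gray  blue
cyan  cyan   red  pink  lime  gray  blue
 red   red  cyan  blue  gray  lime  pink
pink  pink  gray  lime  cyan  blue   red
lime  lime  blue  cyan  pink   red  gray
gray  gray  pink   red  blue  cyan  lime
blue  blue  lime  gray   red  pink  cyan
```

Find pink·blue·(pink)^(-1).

The identity is cyan. In row pink, the entry cyan sits in column lime, so pink^(-1) = lime.
pink·blue = red
red·lime = gray

gray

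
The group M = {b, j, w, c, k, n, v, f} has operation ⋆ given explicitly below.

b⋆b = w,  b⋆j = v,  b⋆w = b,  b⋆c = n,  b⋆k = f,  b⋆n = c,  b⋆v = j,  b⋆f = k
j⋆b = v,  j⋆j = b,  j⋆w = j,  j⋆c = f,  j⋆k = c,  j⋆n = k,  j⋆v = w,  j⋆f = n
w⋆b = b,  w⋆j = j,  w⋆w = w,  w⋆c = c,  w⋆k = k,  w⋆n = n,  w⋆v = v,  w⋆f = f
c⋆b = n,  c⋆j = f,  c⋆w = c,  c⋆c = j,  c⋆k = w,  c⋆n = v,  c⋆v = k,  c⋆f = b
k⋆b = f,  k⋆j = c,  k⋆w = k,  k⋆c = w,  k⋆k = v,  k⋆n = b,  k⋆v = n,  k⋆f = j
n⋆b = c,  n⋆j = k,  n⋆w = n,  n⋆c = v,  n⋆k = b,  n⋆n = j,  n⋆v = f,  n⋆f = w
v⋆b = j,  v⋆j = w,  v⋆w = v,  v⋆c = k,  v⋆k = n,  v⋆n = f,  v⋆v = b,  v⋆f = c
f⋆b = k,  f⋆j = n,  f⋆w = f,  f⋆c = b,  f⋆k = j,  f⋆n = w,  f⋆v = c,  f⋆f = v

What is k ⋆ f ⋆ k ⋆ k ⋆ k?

k ⋆ f = j
j ⋆ k = c
c ⋆ k = w
w ⋆ k = k

k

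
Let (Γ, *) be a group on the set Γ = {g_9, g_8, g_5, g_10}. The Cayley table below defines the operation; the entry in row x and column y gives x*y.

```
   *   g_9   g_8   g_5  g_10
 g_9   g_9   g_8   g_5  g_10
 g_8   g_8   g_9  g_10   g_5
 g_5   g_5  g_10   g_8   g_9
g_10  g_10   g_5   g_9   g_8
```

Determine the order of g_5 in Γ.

4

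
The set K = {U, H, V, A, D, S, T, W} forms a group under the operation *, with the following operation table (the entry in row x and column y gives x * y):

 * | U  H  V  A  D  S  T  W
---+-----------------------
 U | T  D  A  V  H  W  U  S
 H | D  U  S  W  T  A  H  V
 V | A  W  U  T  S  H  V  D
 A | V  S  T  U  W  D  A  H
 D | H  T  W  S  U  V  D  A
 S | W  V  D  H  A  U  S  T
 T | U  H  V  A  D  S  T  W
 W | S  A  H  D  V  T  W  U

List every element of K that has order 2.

Identity is T. Compute the order of each non-identity element by repeated multiplication:
  U: U → T  (order 2)
  H: H → U → D → T  (order 4)
  V: V → U → A → T  (order 4)
  A: A → U → V → T  (order 4)
  D: D → U → H → T  (order 4)
  S: S → U → W → T  (order 4)
  W: W → U → S → T  (order 4)
Elements of order 2: {U}.

{U}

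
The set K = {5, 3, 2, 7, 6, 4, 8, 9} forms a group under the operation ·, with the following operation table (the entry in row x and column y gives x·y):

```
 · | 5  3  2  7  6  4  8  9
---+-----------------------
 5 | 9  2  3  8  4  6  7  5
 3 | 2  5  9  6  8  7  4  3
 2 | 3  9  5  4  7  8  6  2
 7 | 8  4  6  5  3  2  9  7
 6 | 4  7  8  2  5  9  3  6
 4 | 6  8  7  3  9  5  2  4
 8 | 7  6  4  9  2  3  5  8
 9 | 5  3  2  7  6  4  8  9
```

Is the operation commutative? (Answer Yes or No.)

No

2·6 = 7 but 6·2 = 8.
Since 2 and 6 do not commute, K is not abelian.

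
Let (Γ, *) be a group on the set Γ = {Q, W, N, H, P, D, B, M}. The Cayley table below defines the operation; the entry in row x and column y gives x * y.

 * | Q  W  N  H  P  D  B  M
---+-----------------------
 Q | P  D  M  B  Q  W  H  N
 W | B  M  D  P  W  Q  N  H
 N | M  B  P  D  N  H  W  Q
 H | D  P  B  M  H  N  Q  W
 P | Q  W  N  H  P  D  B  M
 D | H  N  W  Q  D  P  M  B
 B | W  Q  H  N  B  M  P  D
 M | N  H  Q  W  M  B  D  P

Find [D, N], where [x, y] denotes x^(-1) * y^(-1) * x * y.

Identity is P; from the table D^(-1) = D and N^(-1) = N.
D * N = W
W * D = Q
Q * N = M

M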